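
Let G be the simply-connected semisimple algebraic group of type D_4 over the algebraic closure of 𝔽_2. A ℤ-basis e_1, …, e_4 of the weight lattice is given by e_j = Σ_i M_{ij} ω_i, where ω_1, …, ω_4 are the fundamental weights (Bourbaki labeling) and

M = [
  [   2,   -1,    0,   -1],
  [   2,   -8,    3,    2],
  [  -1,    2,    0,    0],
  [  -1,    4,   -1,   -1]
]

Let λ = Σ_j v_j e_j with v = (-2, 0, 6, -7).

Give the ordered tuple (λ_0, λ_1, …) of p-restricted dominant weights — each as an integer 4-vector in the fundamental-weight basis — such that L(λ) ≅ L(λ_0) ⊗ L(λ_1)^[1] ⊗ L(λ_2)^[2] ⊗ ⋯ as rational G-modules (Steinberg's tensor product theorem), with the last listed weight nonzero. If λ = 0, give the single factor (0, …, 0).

((1, 0, 0, 1), (1, 0, 1, 1))

Compute c_i = Σ_j M_{ij} v_j with v = (-2, 0, 6, -7):
  c_1 = (2)·(-2) + (-1)·(0) + 0·6 + (-1)·(-7) = 3
  c_2 = (2)·(-2) + (-8)·(0) + 3·6 + (2)·(-7) = 0
  c_3 = (-1)·(-2) + 2·0 + 0·6 + (0)·(-7) = 2
  c_4 = (-1)·(-2) + 4·0 + (-1)·(6) + (-1)·(-7) = 3
Base-2 expansion of each c_i:
  c_1 = 3 = 1·2^0 + 1·2^1
  c_2 = 0
  c_3 = 2 = 0·2^0 + 1·2^1
  c_4 = 3 = 1·2^0 + 1·2^1
p-restricted factor λ_0 = (1, 0, 0, 1)
p-restricted factor λ_1 = (1, 0, 1, 1)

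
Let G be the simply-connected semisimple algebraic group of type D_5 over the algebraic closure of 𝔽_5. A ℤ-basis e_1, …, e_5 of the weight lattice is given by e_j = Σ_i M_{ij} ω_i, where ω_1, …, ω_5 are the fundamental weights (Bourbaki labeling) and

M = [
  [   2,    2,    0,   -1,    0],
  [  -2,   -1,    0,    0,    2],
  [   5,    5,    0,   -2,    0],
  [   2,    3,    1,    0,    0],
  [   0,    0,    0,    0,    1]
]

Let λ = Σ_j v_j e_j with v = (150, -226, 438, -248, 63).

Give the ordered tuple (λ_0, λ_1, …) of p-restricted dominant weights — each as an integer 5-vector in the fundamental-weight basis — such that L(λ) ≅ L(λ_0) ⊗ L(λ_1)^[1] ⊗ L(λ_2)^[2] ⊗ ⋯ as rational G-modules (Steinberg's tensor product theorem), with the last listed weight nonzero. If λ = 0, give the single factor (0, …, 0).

((1, 2, 1, 0, 3), (4, 0, 3, 2, 2), (3, 2, 4, 2, 2))

In the fundamental-weight basis, λ has coordinates c = M·v (v = (150, -226, 438, -248, 63)):
  c_1 = 2·150 + (2)·(-226) + 0·438 + (-1)·(-248) + 0·63 = 96
  c_2 = (-2)·(150) + (-1)·(-226) + 0·438 + (0)·(-248) + 2·63 = 52
  c_3 = 5·150 + (5)·(-226) + 0·438 + (-2)·(-248) + 0·63 = 116
  c_4 = 2·150 + (3)·(-226) + 1·438 + (0)·(-248) + 0·63 = 60
  c_5 = 0·150 + (0)·(-226) + 0·438 + (0)·(-248) + 1·63 = 63
p = 5; digits c_i = Σ_j d_{ij}·5^j, 0 ≤ d_{ij} < 5:
  c_1 = 96 = 1·5^0 + 4·5^1 + 3·5^2
  c_2 = 52 = 2·5^0 + 0·5^1 + 2·5^2
  c_3 = 116 = 1·5^0 + 3·5^1 + 4·5^2
  c_4 = 60 = 0·5^0 + 2·5^1 + 2·5^2
  c_5 = 63 = 3·5^0 + 2·5^1 + 2·5^2
p-restricted factor λ_0 = (1, 2, 1, 0, 3)
p-restricted factor λ_1 = (4, 0, 3, 2, 2)
p-restricted factor λ_2 = (3, 2, 4, 2, 2)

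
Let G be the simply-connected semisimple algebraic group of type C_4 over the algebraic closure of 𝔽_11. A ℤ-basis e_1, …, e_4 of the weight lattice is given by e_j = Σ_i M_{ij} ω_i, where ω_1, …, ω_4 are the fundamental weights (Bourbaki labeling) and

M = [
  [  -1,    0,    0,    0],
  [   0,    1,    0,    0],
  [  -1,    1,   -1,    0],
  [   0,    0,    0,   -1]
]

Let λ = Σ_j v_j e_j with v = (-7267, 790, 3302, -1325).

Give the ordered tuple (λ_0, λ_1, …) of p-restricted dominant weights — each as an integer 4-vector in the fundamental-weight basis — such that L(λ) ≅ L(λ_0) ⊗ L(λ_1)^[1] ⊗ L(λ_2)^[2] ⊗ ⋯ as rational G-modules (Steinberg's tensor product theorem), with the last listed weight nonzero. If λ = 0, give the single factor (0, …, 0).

((7, 9, 3, 5), (0, 5, 3, 10), (5, 6, 6, 10), (5, 0, 3, 0))

Converting to the ω-basis (c_i = row i of M dotted with v = (-7267, 790, 3302, -1325)):
  c_1 = -1*-7267 + 0*790 + 0*3302 + 0*-1325 = 7267
  c_2 = 0*-7267 + 1*790 + 0*3302 + 0*-1325 = 790
  c_3 = -1*-7267 + 1*790 + -1*3302 + 0*-1325 = 4755
  c_4 = 0*-7267 + 0*790 + 0*3302 + -1*-1325 = 1325
Writing each c_i in base p = 11:
  c_1 = 7267 = 7·11^0 + 0·11^1 + 5·11^2 + 5·11^3
  c_2 = 790 = 9·11^0 + 5·11^1 + 6·11^2
  c_3 = 4755 = 3·11^0 + 3·11^1 + 6·11^2 + 3·11^3
  c_4 = 1325 = 5·11^0 + 10·11^1 + 10·11^2
p-restricted factor λ_0 = (7, 9, 3, 5)
p-restricted factor λ_1 = (0, 5, 3, 10)
p-restricted factor λ_2 = (5, 6, 6, 10)
p-restricted factor λ_3 = (5, 0, 3, 0)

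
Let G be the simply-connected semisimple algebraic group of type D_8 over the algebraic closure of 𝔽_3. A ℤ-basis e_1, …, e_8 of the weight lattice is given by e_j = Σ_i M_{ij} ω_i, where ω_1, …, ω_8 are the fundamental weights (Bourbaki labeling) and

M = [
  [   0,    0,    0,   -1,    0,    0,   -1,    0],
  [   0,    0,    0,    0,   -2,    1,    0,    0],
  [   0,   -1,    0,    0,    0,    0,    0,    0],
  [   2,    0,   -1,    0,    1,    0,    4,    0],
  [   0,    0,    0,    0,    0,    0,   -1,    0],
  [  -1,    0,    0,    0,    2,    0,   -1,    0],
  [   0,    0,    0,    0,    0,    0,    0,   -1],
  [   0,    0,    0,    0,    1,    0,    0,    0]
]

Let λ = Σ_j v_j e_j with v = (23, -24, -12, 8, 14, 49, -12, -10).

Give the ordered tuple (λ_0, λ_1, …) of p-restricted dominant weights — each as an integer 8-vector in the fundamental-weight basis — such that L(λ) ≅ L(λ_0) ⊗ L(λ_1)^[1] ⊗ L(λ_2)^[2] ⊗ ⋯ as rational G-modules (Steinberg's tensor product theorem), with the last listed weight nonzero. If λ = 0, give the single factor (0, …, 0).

((1, 0, 0, 0, 0, 2, 1, 2), (1, 1, 2, 2, 1, 2, 0, 1), (0, 2, 2, 2, 1, 1, 1, 1))

ω-coordinates c = M·v, v = (23, -24, -12, 8, 14, 49, -12, -10):
  c_1 = 0·23 + (0)·(-24) + (0)·(-12) + (-1)·(8) + 0·14 + 0·49 + (-1)·(-12) + (0)·(-10) = 4
  c_2 = 0·23 + (0)·(-24) + (0)·(-12) + 0·8 + (-2)·(14) + 1·49 + (0)·(-12) + (0)·(-10) = 21
  c_3 = 0·23 + (-1)·(-24) + (0)·(-12) + 0·8 + 0·14 + 0·49 + (0)·(-12) + (0)·(-10) = 24
  c_4 = 2·23 + (0)·(-24) + (-1)·(-12) + 0·8 + 1·14 + 0·49 + (4)·(-12) + (0)·(-10) = 24
  c_5 = 0·23 + (0)·(-24) + (0)·(-12) + 0·8 + 0·14 + 0·49 + (-1)·(-12) + (0)·(-10) = 12
  c_6 = (-1)·(23) + (0)·(-24) + (0)·(-12) + 0·8 + 2·14 + 0·49 + (-1)·(-12) + (0)·(-10) = 17
  c_7 = 0·23 + (0)·(-24) + (0)·(-12) + 0·8 + 0·14 + 0·49 + (0)·(-12) + (-1)·(-10) = 10
  c_8 = 0·23 + (0)·(-24) + (0)·(-12) + 0·8 + 1·14 + 0·49 + (0)·(-12) + (0)·(-10) = 14
Writing each c_i in base p = 3:
  c_1 = 4 = 1·3^0 + 1·3^1
  c_2 = 21 = 0·3^0 + 1·3^1 + 2·3^2
  c_3 = 24 = 0·3^0 + 2·3^1 + 2·3^2
  c_4 = 24 = 0·3^0 + 2·3^1 + 2·3^2
  c_5 = 12 = 0·3^0 + 1·3^1 + 1·3^2
  c_6 = 17 = 2·3^0 + 2·3^1 + 1·3^2
  c_7 = 10 = 1·3^0 + 0·3^1 + 1·3^2
  c_8 = 14 = 2·3^0 + 1·3^1 + 1·3^2
p-restricted factor λ_0 = (1, 0, 0, 0, 0, 2, 1, 2)
p-restricted factor λ_1 = (1, 1, 2, 2, 1, 2, 0, 1)
p-restricted factor λ_2 = (0, 2, 2, 2, 1, 1, 1, 1)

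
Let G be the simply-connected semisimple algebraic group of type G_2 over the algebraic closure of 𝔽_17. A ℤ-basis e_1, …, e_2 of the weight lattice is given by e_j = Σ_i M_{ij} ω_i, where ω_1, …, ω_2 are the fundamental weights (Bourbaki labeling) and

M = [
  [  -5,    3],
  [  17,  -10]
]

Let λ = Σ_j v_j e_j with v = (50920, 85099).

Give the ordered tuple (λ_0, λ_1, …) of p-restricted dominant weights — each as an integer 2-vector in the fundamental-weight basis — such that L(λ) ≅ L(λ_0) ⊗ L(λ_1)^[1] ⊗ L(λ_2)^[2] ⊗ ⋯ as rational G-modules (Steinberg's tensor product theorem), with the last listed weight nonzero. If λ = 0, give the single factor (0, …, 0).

((0, 13), (7, 11), (2, 16), (0, 2))

Compute c_i = Σ_j M_{ij} v_j with v = (50920, 85099):
  c_1 = -5*50920 + 3*85099 = 697
  c_2 = 17*50920 + -10*85099 = 14650
Expand coordinatewise in base 17:
  c_1 = 697 = 0·17^0 + 7·17^1 + 2·17^2
  c_2 = 14650 = 13·17^0 + 11·17^1 + 16·17^2 + 2·17^3
λ_0 = (0, 13)
λ_1 = (7, 11)
λ_2 = (2, 16)
λ_3 = (0, 2)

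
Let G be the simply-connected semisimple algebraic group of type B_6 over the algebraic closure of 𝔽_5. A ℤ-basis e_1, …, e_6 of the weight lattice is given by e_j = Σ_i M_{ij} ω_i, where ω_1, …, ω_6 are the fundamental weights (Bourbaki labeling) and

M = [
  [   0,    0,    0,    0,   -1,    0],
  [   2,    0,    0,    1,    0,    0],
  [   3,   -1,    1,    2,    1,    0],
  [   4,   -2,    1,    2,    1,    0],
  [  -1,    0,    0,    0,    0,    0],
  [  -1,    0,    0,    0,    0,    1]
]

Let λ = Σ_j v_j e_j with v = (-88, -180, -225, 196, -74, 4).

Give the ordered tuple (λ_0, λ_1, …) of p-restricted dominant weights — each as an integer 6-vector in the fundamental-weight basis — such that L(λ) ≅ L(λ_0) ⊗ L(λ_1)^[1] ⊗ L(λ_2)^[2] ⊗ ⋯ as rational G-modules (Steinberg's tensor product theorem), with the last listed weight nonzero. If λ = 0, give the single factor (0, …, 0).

Change of basis e → ω: c = M·v where v = (-88, -180, -225, 196, -74, 4):
  c_1 = (0)·(-88) + (0)·(-180) + (0)·(-225) + 0·196 + (-1)·(-74) + 0·4 = 74
  c_2 = (2)·(-88) + (0)·(-180) + (0)·(-225) + 1·196 + (0)·(-74) + 0·4 = 20
  c_3 = (3)·(-88) + (-1)·(-180) + (1)·(-225) + 2·196 + (1)·(-74) + 0·4 = 9
  c_4 = (4)·(-88) + (-2)·(-180) + (1)·(-225) + 2·196 + (1)·(-74) + 0·4 = 101
  c_5 = (-1)·(-88) + (0)·(-180) + (0)·(-225) + 0·196 + (0)·(-74) + 0·4 = 88
  c_6 = (-1)·(-88) + (0)·(-180) + (0)·(-225) + 0·196 + (0)·(-74) + 1·4 = 92
Base-5 expansion of each c_i:
  c_1 = 74 = 4·5^0 + 4·5^1 + 2·5^2
  c_2 = 20 = 0·5^0 + 4·5^1
  c_3 = 9 = 4·5^0 + 1·5^1
  c_4 = 101 = 1·5^0 + 0·5^1 + 4·5^2
  c_5 = 88 = 3·5^0 + 2·5^1 + 3·5^2
  c_6 = 92 = 2·5^0 + 3·5^1 + 3·5^2
Factor λ_0 = (4, 0, 4, 1, 3, 2)
Factor λ_1 = (4, 4, 1, 0, 2, 3)
Factor λ_2 = (2, 0, 0, 4, 3, 3)

((4, 0, 4, 1, 3, 2), (4, 4, 1, 0, 2, 3), (2, 0, 0, 4, 3, 3))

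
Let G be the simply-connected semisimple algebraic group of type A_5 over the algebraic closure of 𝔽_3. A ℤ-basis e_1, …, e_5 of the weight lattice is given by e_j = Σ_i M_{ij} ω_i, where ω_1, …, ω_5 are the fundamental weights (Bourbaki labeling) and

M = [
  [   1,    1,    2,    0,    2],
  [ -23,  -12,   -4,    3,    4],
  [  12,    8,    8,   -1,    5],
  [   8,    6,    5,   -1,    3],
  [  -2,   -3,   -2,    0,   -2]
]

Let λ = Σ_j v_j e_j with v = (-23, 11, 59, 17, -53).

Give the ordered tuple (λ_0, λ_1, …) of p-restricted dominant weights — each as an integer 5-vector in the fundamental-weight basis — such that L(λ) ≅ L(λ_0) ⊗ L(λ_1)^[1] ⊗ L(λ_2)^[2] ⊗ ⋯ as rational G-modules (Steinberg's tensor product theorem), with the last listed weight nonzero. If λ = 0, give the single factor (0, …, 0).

((0, 0, 2, 1, 1),)

Compute c_i = Σ_j M_{ij} v_j with v = (-23, 11, 59, 17, -53):
  c_1 = (1)·(-23) + 1·11 + 2·59 + 0·17 + (2)·(-53) = 0
  c_2 = (-23)·(-23) + (-12)·(11) + (-4)·(59) + 3·17 + (4)·(-53) = 0
  c_3 = (12)·(-23) + 8·11 + 8·59 + (-1)·(17) + (5)·(-53) = 2
  c_4 = (8)·(-23) + 6·11 + 5·59 + (-1)·(17) + (3)·(-53) = 1
  c_5 = (-2)·(-23) + (-3)·(11) + (-2)·(59) + 0·17 + (-2)·(-53) = 1
Writing each c_i in base p = 3:
  c_1 = 0
  c_2 = 0
  c_3 = 2 = 2·3^0
  c_4 = 1 = 1·3^0
  c_5 = 1 = 1·3^0
p-restricted factor λ_0 = (0, 0, 2, 1, 1)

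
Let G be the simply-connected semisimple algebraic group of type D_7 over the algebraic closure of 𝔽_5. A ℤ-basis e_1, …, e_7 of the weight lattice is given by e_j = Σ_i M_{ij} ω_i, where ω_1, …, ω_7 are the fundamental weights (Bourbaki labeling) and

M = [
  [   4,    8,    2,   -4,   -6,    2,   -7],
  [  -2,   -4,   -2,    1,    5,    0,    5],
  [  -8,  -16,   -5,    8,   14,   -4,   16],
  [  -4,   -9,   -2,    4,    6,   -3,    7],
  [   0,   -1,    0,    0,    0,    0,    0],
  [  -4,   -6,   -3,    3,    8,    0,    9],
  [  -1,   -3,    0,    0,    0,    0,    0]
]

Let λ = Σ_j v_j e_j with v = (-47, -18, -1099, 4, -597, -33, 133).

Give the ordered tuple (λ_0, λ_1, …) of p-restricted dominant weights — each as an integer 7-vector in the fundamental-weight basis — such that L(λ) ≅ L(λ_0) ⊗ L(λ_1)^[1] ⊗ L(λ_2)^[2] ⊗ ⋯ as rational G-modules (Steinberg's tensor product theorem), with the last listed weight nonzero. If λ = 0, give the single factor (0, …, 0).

((4, 3, 3, 2, 3, 1, 1), (2, 4, 3, 2, 3, 0, 0), (1, 1, 3, 0, 0, 1, 4))

Converting to the ω-basis (c_i = row i of M dotted with v = (-47, -18, -1099, 4, -597, -33, 133)):
  c_1 = (4)·(-47) + (8)·(-18) + (2)·(-1099) + (-4)·(4) + (-6)·(-597) + (2)·(-33) + (-7)·(133) = 39
  c_2 = (-2)·(-47) + (-4)·(-18) + (-2)·(-1099) + 1·4 + (5)·(-597) + (0)·(-33) + 5·133 = 48
  c_3 = (-8)·(-47) + (-16)·(-18) + (-5)·(-1099) + 8·4 + (14)·(-597) + (-4)·(-33) + 16·133 = 93
  c_4 = (-4)·(-47) + (-9)·(-18) + (-2)·(-1099) + 4·4 + (6)·(-597) + (-3)·(-33) + 7·133 = 12
  c_5 = (0)·(-47) + (-1)·(-18) + (0)·(-1099) + 0·4 + (0)·(-597) + (0)·(-33) + 0·133 = 18
  c_6 = (-4)·(-47) + (-6)·(-18) + (-3)·(-1099) + 3·4 + (8)·(-597) + (0)·(-33) + 9·133 = 26
  c_7 = (-1)·(-47) + (-3)·(-18) + (0)·(-1099) + 0·4 + (0)·(-597) + (0)·(-33) + 0·133 = 101
p = 5; digits c_i = Σ_j d_{ij}·5^j, 0 ≤ d_{ij} < 5:
  c_1 = 39 = 4·5^0 + 2·5^1 + 1·5^2
  c_2 = 48 = 3·5^0 + 4·5^1 + 1·5^2
  c_3 = 93 = 3·5^0 + 3·5^1 + 3·5^2
  c_4 = 12 = 2·5^0 + 2·5^1
  c_5 = 18 = 3·5^0 + 3·5^1
  c_6 = 26 = 1·5^0 + 0·5^1 + 1·5^2
  c_7 = 101 = 1·5^0 + 0·5^1 + 4·5^2
p-restricted factor λ_0 = (4, 3, 3, 2, 3, 1, 1)
p-restricted factor λ_1 = (2, 4, 3, 2, 3, 0, 0)
p-restricted factor λ_2 = (1, 1, 3, 0, 0, 1, 4)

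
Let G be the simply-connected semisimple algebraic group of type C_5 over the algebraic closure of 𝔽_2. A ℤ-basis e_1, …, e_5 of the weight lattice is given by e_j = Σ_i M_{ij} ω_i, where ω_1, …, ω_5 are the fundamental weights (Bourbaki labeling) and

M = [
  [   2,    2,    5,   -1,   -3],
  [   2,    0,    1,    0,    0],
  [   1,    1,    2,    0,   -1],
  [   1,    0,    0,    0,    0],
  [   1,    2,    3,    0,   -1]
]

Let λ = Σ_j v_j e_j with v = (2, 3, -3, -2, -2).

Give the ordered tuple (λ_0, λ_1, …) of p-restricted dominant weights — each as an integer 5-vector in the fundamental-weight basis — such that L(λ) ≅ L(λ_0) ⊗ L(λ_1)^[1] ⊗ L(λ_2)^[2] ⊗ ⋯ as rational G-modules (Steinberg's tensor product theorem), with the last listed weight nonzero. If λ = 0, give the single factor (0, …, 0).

ω-coordinates c = M·v, v = (2, 3, -3, -2, -2):
  c_1 = (2)·(2) + (2)·(3) + (5)·(-3) + (-1)·(-2) + (-3)·(-2) = 3
  c_2 = (2)·(2) + (0)·(3) + (1)·(-3) + (0)·(-2) + (0)·(-2) = 1
  c_3 = (1)·(2) + (1)·(3) + (2)·(-3) + (0)·(-2) + (-1)·(-2) = 1
  c_4 = (1)·(2) + (0)·(3) + (0)·(-3) + (0)·(-2) + (0)·(-2) = 2
  c_5 = (1)·(2) + (2)·(3) + (3)·(-3) + (0)·(-2) + (-1)·(-2) = 1
Base-2 expansion of each c_i:
  c_1 = 3 = 1·2^0 + 1·2^1
  c_2 = 1 = 1·2^0
  c_3 = 1 = 1·2^0
  c_4 = 2 = 0·2^0 + 1·2^1
  c_5 = 1 = 1·2^0
p-restricted factor λ_0 = (1, 1, 1, 0, 1)
p-restricted factor λ_1 = (1, 0, 0, 1, 0)

((1, 1, 1, 0, 1), (1, 0, 0, 1, 0))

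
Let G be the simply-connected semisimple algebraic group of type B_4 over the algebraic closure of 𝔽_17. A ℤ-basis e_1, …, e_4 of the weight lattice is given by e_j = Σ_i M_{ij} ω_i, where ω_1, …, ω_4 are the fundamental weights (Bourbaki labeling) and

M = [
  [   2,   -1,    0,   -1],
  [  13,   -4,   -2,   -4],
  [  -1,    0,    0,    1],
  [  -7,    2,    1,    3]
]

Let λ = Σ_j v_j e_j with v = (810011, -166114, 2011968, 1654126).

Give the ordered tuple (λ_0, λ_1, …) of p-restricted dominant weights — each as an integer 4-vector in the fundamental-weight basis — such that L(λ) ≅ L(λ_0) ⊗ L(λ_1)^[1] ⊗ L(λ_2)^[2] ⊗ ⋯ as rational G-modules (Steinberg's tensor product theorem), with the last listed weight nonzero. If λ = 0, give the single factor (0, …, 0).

ω-coordinates c = M·v, v = (810011, -166114, 2011968, 1654126):
  c_1 = 2*810011 + -1*-166114 + 0*2011968 + -1*1654126 = 132010
  c_2 = 13*810011 + -4*-166114 + -2*2011968 + -4*1654126 = 554159
  c_3 = -1*810011 + 0*-166114 + 0*2011968 + 1*1654126 = 844115
  c_4 = -7*810011 + 2*-166114 + 1*2011968 + 3*1654126 = 972041
p = 17; digits c_i = Σ_j d_{ij}·17^j, 0 ≤ d_{ij} < 17:
  c_1 = 132010 = 5·17^0 + 13·17^1 + 14·17^2 + 9·17^3 + 1·17^4
  c_2 = 554159 = 10·17^0 + 8·17^1 + 13·17^2 + 10·17^3 + 6·17^4
  c_3 = 844115 = 14·17^0 + 13·17^1 + 13·17^2 + 1·17^3 + 10·17^4
  c_4 = 972041 = 15·17^0 + 7·17^1 + 14·17^2 + 10·17^3 + 11·17^4
λ_0 = (5, 10, 14, 15)
λ_1 = (13, 8, 13, 7)
λ_2 = (14, 13, 13, 14)
λ_3 = (9, 10, 1, 10)
λ_4 = (1, 6, 10, 11)

((5, 10, 14, 15), (13, 8, 13, 7), (14, 13, 13, 14), (9, 10, 1, 10), (1, 6, 10, 11))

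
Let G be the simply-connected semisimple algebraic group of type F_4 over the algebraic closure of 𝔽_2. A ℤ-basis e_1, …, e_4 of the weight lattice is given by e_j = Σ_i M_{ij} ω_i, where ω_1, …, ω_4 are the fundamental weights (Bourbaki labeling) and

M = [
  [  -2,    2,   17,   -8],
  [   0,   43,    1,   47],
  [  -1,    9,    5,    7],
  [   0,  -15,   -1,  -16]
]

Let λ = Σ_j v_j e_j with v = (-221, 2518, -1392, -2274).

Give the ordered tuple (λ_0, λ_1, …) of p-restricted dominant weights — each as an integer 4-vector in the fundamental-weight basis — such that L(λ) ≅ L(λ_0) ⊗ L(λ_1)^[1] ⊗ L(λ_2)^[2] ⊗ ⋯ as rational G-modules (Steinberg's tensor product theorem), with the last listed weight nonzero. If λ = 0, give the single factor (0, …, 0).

Converting to the ω-basis (c_i = row i of M dotted with v = (-221, 2518, -1392, -2274)):
  c_1 = (-2)·(-221) + 2·2518 + (17)·(-1392) + (-8)·(-2274) = 6
  c_2 = (0)·(-221) + 43·2518 + (1)·(-1392) + (47)·(-2274) = 4
  c_3 = (-1)·(-221) + 9·2518 + (5)·(-1392) + (7)·(-2274) = 5
  c_4 = (0)·(-221) + (-15)·(2518) + (-1)·(-1392) + (-16)·(-2274) = 6
Expand coordinatewise in base 2:
  c_1 = 6 = 0·2^0 + 1·2^1 + 1·2^2
  c_2 = 4 = 0·2^0 + 0·2^1 + 1·2^2
  c_3 = 5 = 1·2^0 + 0·2^1 + 1·2^2
  c_4 = 6 = 0·2^0 + 1·2^1 + 1·2^2
Factor λ_0 = (0, 0, 1, 0)
Factor λ_1 = (1, 0, 0, 1)
Factor λ_2 = (1, 1, 1, 1)

((0, 0, 1, 0), (1, 0, 0, 1), (1, 1, 1, 1))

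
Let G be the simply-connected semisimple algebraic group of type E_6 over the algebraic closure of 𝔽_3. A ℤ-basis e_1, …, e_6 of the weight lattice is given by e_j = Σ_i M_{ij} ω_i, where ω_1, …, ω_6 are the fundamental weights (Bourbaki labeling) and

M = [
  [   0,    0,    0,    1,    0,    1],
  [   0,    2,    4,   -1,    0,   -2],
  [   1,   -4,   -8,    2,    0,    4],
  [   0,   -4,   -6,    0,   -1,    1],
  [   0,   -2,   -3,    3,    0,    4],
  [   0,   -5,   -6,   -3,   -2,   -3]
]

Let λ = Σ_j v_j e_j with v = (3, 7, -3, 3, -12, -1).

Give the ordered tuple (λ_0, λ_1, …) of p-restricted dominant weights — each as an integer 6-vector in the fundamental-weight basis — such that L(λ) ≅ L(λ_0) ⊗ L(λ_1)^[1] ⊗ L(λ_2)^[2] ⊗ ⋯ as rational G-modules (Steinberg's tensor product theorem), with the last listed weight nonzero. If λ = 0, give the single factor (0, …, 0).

((2, 1, 1, 1, 0, 1),)

Converting to the ω-basis (c_i = row i of M dotted with v = (3, 7, -3, 3, -12, -1)):
  c_1 = (0)·(3) + (0)·(7) + (0)·(-3) + (1)·(3) + (0)·(-12) + (1)·(-1) = 2
  c_2 = (0)·(3) + (2)·(7) + (4)·(-3) + (-1)·(3) + (0)·(-12) + (-2)·(-1) = 1
  c_3 = (1)·(3) + (-4)·(7) + (-8)·(-3) + (2)·(3) + (0)·(-12) + (4)·(-1) = 1
  c_4 = (0)·(3) + (-4)·(7) + (-6)·(-3) + (0)·(3) + (-1)·(-12) + (1)·(-1) = 1
  c_5 = (0)·(3) + (-2)·(7) + (-3)·(-3) + (3)·(3) + (0)·(-12) + (4)·(-1) = 0
  c_6 = (0)·(3) + (-5)·(7) + (-6)·(-3) + (-3)·(3) + (-2)·(-12) + (-3)·(-1) = 1
Writing each c_i in base p = 3:
  c_1 = 2 = 2·3^0
  c_2 = 1 = 1·3^0
  c_3 = 1 = 1·3^0
  c_4 = 1 = 1·3^0
  c_5 = 0
  c_6 = 1 = 1·3^0
p-restricted factor λ_0 = (2, 1, 1, 1, 0, 1)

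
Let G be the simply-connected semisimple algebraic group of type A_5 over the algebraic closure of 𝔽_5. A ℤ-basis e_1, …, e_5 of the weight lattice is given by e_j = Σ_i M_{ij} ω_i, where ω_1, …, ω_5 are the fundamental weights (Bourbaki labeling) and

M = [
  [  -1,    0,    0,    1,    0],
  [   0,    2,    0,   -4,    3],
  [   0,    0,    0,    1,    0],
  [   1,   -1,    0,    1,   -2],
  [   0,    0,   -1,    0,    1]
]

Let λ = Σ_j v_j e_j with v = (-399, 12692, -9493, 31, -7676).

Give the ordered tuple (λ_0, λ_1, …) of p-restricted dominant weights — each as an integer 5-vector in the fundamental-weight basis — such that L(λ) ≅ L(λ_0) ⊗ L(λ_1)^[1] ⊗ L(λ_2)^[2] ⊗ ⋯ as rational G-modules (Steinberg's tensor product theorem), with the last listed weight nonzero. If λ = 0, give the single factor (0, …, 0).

((0, 2, 1, 2, 2), (1, 1, 1, 3, 3), (2, 4, 1, 1, 2), (3, 2, 0, 3, 4), (0, 3, 0, 3, 2))

Compute c_i = Σ_j M_{ij} v_j with v = (-399, 12692, -9493, 31, -7676):
  c_1 = (-1)·(-399) + 0·12692 + (0)·(-9493) + 1·31 + (0)·(-7676) = 430
  c_2 = (0)·(-399) + 2·12692 + (0)·(-9493) + (-4)·(31) + (3)·(-7676) = 2232
  c_3 = (0)·(-399) + 0·12692 + (0)·(-9493) + 1·31 + (0)·(-7676) = 31
  c_4 = (1)·(-399) + (-1)·(12692) + (0)·(-9493) + 1·31 + (-2)·(-7676) = 2292
  c_5 = (0)·(-399) + 0·12692 + (-1)·(-9493) + 0·31 + (1)·(-7676) = 1817
Writing each c_i in base p = 5:
  c_1 = 430 = 0·5^0 + 1·5^1 + 2·5^2 + 3·5^3
  c_2 = 2232 = 2·5^0 + 1·5^1 + 4·5^2 + 2·5^3 + 3·5^4
  c_3 = 31 = 1·5^0 + 1·5^1 + 1·5^2
  c_4 = 2292 = 2·5^0 + 3·5^1 + 1·5^2 + 3·5^3 + 3·5^4
  c_5 = 1817 = 2·5^0 + 3·5^1 + 2·5^2 + 4·5^3 + 2·5^4
Factor λ_0 = (0, 2, 1, 2, 2)
Factor λ_1 = (1, 1, 1, 3, 3)
Factor λ_2 = (2, 4, 1, 1, 2)
Factor λ_3 = (3, 2, 0, 3, 4)
Factor λ_4 = (0, 3, 0, 3, 2)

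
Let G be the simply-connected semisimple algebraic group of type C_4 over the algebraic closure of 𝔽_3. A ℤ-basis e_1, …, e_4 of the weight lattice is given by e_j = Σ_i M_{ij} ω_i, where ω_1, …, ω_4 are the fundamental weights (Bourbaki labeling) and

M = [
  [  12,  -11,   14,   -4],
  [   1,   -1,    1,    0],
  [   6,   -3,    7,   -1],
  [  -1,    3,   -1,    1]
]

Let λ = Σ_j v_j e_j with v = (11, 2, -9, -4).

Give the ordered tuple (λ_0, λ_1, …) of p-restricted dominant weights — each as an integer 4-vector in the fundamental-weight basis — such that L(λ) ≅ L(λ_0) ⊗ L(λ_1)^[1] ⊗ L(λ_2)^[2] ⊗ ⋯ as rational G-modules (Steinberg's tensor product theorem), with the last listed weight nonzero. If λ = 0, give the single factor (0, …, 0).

Compute c_i = Σ_j M_{ij} v_j with v = (11, 2, -9, -4):
  c_1 = (12)·(11) + (-11)·(2) + (14)·(-9) + (-4)·(-4) = 0
  c_2 = (1)·(11) + (-1)·(2) + (1)·(-9) + (0)·(-4) = 0
  c_3 = (6)·(11) + (-3)·(2) + (7)·(-9) + (-1)·(-4) = 1
  c_4 = (-1)·(11) + (3)·(2) + (-1)·(-9) + (1)·(-4) = 0
p = 3; digits c_i = Σ_j d_{ij}·3^j, 0 ≤ d_{ij} < 3:
  c_1 = 0
  c_2 = 0
  c_3 = 1 = 1·3^0
  c_4 = 0
Factor λ_0 = (0, 0, 1, 0)

((0, 0, 1, 0),)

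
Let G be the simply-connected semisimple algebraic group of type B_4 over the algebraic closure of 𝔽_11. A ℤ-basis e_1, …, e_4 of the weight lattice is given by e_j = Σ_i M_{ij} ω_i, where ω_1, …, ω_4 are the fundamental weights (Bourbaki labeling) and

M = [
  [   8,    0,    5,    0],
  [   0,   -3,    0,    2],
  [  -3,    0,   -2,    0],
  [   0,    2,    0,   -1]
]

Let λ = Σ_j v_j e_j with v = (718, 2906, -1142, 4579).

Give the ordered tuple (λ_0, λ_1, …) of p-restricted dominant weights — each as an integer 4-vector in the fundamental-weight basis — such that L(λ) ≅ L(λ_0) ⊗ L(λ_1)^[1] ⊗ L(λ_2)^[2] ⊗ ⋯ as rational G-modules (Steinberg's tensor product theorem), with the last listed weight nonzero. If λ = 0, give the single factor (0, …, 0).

ω-coordinates c = M·v, v = (718, 2906, -1142, 4579):
  c_1 = 8*718 + 0*2906 + 5*-1142 + 0*4579 = 34
  c_2 = 0*718 + -3*2906 + 0*-1142 + 2*4579 = 440
  c_3 = -3*718 + 0*2906 + -2*-1142 + 0*4579 = 130
  c_4 = 0*718 + 2*2906 + 0*-1142 + -1*4579 = 1233
Expand coordinatewise in base 11:
  c_1 = 34 = 1·11^0 + 3·11^1
  c_2 = 440 = 0·11^0 + 7·11^1 + 3·11^2
  c_3 = 130 = 9·11^0 + 0·11^1 + 1·11^2
  c_4 = 1233 = 1·11^0 + 2·11^1 + 10·11^2
Factor λ_0 = (1, 0, 9, 1)
Factor λ_1 = (3, 7, 0, 2)
Factor λ_2 = (0, 3, 1, 10)

((1, 0, 9, 1), (3, 7, 0, 2), (0, 3, 1, 10))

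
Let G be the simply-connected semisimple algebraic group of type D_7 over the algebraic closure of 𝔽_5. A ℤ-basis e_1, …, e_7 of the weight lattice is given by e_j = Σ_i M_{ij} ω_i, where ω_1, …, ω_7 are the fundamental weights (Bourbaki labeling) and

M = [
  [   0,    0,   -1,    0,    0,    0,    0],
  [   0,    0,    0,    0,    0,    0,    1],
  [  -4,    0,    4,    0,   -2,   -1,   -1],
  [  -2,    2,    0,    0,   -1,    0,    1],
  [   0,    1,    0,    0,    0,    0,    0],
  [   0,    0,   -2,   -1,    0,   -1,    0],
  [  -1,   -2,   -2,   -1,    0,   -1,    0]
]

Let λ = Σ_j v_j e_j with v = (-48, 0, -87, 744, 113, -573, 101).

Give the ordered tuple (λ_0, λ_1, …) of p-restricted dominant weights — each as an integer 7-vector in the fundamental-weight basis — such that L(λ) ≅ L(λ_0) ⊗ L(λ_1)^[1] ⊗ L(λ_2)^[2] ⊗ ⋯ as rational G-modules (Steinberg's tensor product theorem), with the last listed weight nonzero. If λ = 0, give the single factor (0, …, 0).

((2, 1, 0, 4, 0, 3, 1), (2, 0, 3, 1, 0, 0, 0), (3, 4, 3, 3, 0, 0, 2))

Converting to the ω-basis (c_i = row i of M dotted with v = (-48, 0, -87, 744, 113, -573, 101)):
  c_1 = (0)·(-48) + (0)·(0) + (-1)·(-87) + (0)·(744) + (0)·(113) + (0)·(-573) + (0)·(101) = 87
  c_2 = (0)·(-48) + (0)·(0) + (0)·(-87) + (0)·(744) + (0)·(113) + (0)·(-573) + (1)·(101) = 101
  c_3 = (-4)·(-48) + (0)·(0) + (4)·(-87) + (0)·(744) + (-2)·(113) + (-1)·(-573) + (-1)·(101) = 90
  c_4 = (-2)·(-48) + (2)·(0) + (0)·(-87) + (0)·(744) + (-1)·(113) + (0)·(-573) + (1)·(101) = 84
  c_5 = (0)·(-48) + (1)·(0) + (0)·(-87) + (0)·(744) + (0)·(113) + (0)·(-573) + (0)·(101) = 0
  c_6 = (0)·(-48) + (0)·(0) + (-2)·(-87) + (-1)·(744) + (0)·(113) + (-1)·(-573) + (0)·(101) = 3
  c_7 = (-1)·(-48) + (-2)·(0) + (-2)·(-87) + (-1)·(744) + (0)·(113) + (-1)·(-573) + (0)·(101) = 51
p = 5; digits c_i = Σ_j d_{ij}·5^j, 0 ≤ d_{ij} < 5:
  c_1 = 87 = 2·5^0 + 2·5^1 + 3·5^2
  c_2 = 101 = 1·5^0 + 0·5^1 + 4·5^2
  c_3 = 90 = 0·5^0 + 3·5^1 + 3·5^2
  c_4 = 84 = 4·5^0 + 1·5^1 + 3·5^2
  c_5 = 0
  c_6 = 3 = 3·5^0
  c_7 = 51 = 1·5^0 + 0·5^1 + 2·5^2
p-restricted factor λ_0 = (2, 1, 0, 4, 0, 3, 1)
p-restricted factor λ_1 = (2, 0, 3, 1, 0, 0, 0)
p-restricted factor λ_2 = (3, 4, 3, 3, 0, 0, 2)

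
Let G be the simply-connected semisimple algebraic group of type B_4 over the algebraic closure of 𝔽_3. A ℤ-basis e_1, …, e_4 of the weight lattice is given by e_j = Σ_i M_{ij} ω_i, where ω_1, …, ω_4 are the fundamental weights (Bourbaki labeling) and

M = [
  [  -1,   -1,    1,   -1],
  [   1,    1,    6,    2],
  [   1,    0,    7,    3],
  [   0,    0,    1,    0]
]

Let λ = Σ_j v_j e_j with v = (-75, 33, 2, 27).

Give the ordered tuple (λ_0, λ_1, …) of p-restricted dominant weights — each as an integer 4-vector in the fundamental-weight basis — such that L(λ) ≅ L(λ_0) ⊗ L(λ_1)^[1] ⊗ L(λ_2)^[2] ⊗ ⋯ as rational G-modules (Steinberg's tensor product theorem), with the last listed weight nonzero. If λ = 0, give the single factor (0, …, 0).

Compute c_i = Σ_j M_{ij} v_j with v = (-75, 33, 2, 27):
  c_1 = (-1)·(-75) + (-1)·(33) + (1)·(2) + (-1)·(27) = 17
  c_2 = (1)·(-75) + (1)·(33) + (6)·(2) + (2)·(27) = 24
  c_3 = (1)·(-75) + (0)·(33) + (7)·(2) + (3)·(27) = 20
  c_4 = (0)·(-75) + (0)·(33) + (1)·(2) + (0)·(27) = 2
Writing each c_i in base p = 3:
  c_1 = 17 = 2·3^0 + 2·3^1 + 1·3^2
  c_2 = 24 = 0·3^0 + 2·3^1 + 2·3^2
  c_3 = 20 = 2·3^0 + 0·3^1 + 2·3^2
  c_4 = 2 = 2·3^0
Factor λ_0 = (2, 0, 2, 2)
Factor λ_1 = (2, 2, 0, 0)
Factor λ_2 = (1, 2, 2, 0)

((2, 0, 2, 2), (2, 2, 0, 0), (1, 2, 2, 0))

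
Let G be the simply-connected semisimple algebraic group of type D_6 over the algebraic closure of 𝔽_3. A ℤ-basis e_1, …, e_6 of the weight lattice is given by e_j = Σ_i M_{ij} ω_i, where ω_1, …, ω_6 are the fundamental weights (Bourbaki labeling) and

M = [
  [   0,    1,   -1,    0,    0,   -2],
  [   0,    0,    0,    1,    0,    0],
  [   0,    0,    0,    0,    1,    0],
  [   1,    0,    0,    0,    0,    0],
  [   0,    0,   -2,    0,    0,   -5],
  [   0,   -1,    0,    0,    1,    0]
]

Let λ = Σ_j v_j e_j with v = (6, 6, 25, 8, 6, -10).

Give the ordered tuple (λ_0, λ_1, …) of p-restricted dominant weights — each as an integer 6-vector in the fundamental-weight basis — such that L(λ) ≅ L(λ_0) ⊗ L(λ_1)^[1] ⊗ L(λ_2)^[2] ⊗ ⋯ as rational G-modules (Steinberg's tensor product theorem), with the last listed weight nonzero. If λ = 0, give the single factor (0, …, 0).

((1, 2, 0, 0, 0, 0), (0, 2, 2, 2, 0, 0))

Change of basis e → ω: c = M·v where v = (6, 6, 25, 8, 6, -10):
  c_1 = (0)·(6) + (1)·(6) + (-1)·(25) + (0)·(8) + (0)·(6) + (-2)·(-10) = 1
  c_2 = (0)·(6) + (0)·(6) + (0)·(25) + (1)·(8) + (0)·(6) + (0)·(-10) = 8
  c_3 = (0)·(6) + (0)·(6) + (0)·(25) + (0)·(8) + (1)·(6) + (0)·(-10) = 6
  c_4 = (1)·(6) + (0)·(6) + (0)·(25) + (0)·(8) + (0)·(6) + (0)·(-10) = 6
  c_5 = (0)·(6) + (0)·(6) + (-2)·(25) + (0)·(8) + (0)·(6) + (-5)·(-10) = 0
  c_6 = (0)·(6) + (-1)·(6) + (0)·(25) + (0)·(8) + (1)·(6) + (0)·(-10) = 0
Writing each c_i in base p = 3:
  c_1 = 1 = 1·3^0
  c_2 = 8 = 2·3^0 + 2·3^1
  c_3 = 6 = 0·3^0 + 2·3^1
  c_4 = 6 = 0·3^0 + 2·3^1
  c_5 = 0
  c_6 = 0
Factor λ_0 = (1, 2, 0, 0, 0, 0)
Factor λ_1 = (0, 2, 2, 2, 0, 0)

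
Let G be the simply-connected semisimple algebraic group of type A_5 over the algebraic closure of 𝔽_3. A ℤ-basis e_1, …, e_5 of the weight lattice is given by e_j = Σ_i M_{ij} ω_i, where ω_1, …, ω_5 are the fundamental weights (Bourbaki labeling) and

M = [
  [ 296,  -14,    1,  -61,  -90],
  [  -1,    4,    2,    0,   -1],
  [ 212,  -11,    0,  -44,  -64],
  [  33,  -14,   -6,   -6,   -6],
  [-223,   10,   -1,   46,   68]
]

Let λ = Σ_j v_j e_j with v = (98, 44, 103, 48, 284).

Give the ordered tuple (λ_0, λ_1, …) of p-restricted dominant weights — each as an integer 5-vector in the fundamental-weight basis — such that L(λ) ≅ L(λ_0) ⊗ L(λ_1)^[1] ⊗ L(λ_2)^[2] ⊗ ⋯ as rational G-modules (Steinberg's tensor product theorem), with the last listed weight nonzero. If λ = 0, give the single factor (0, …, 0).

((1, 0, 1, 2, 0), (2, 0, 1, 2, 1))

Compute c_i = Σ_j M_{ij} v_j with v = (98, 44, 103, 48, 284):
  c_1 = 296·98 + (-14)·(44) + 1·103 + (-61)·(48) + (-90)·(284) = 7
  c_2 = (-1)·(98) + 4·44 + 2·103 + 0·48 + (-1)·(284) = 0
  c_3 = 212·98 + (-11)·(44) + 0·103 + (-44)·(48) + (-64)·(284) = 4
  c_4 = 33·98 + (-14)·(44) + (-6)·(103) + (-6)·(48) + (-6)·(284) = 8
  c_5 = (-223)·(98) + 10·44 + (-1)·(103) + 46·48 + 68·284 = 3
p = 3; digits c_i = Σ_j d_{ij}·3^j, 0 ≤ d_{ij} < 3:
  c_1 = 7 = 1·3^0 + 2·3^1
  c_2 = 0
  c_3 = 4 = 1·3^0 + 1·3^1
  c_4 = 8 = 2·3^0 + 2·3^1
  c_5 = 3 = 0·3^0 + 1·3^1
p-restricted factor λ_0 = (1, 0, 1, 2, 0)
p-restricted factor λ_1 = (2, 0, 1, 2, 1)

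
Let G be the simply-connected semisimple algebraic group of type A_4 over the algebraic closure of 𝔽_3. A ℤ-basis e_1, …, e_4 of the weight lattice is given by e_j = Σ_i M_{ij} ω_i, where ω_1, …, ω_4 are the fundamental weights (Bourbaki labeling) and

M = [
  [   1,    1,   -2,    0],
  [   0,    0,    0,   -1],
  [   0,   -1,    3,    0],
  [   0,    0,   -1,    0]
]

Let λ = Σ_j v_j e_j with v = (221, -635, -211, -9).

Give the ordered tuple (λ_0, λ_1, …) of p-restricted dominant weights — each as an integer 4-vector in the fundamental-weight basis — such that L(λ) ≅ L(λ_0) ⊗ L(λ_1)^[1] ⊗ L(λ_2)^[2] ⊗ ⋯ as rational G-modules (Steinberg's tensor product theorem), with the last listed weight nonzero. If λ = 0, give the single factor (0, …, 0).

Change of basis e → ω: c = M·v where v = (221, -635, -211, -9):
  c_1 = (1)·(221) + (1)·(-635) + (-2)·(-211) + (0)·(-9) = 8
  c_2 = (0)·(221) + (0)·(-635) + (0)·(-211) + (-1)·(-9) = 9
  c_3 = (0)·(221) + (-1)·(-635) + (3)·(-211) + (0)·(-9) = 2
  c_4 = (0)·(221) + (0)·(-635) + (-1)·(-211) + (0)·(-9) = 211
Base-3 expansion of each c_i:
  c_1 = 8 = 2·3^0 + 2·3^1
  c_2 = 9 = 0·3^0 + 0·3^1 + 1·3^2
  c_3 = 2 = 2·3^0
  c_4 = 211 = 1·3^0 + 1·3^1 + 2·3^2 + 1·3^3 + 2·3^4
Factor λ_0 = (2, 0, 2, 1)
Factor λ_1 = (2, 0, 0, 1)
Factor λ_2 = (0, 1, 0, 2)
Factor λ_3 = (0, 0, 0, 1)
Factor λ_4 = (0, 0, 0, 2)

((2, 0, 2, 1), (2, 0, 0, 1), (0, 1, 0, 2), (0, 0, 0, 1), (0, 0, 0, 2))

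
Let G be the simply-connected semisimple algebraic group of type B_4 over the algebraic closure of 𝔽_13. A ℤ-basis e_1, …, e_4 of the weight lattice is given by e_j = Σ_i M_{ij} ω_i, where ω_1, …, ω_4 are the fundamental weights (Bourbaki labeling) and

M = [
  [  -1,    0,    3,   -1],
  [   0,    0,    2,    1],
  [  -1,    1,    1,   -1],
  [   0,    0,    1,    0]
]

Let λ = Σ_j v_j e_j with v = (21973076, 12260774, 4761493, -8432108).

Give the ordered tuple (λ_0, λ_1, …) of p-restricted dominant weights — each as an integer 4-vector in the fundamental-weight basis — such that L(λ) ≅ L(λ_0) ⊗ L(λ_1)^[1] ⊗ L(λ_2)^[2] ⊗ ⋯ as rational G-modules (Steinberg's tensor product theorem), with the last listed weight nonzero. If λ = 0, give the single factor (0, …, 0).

In the fundamental-weight basis, λ has coordinates c = M·v (v = (21973076, 12260774, 4761493, -8432108)):
  c_1 = -1*21973076 + 0*12260774 + 3*4761493 + -1*-8432108 = 743511
  c_2 = 0*21973076 + 0*12260774 + 2*4761493 + 1*-8432108 = 1090878
  c_3 = -1*21973076 + 1*12260774 + 1*4761493 + -1*-8432108 = 3481299
  c_4 = 0*21973076 + 0*12260774 + 1*4761493 + 0*-8432108 = 4761493
Base-13 expansion of each c_i:
  c_1 = 743511 = 2·13^0 + 6·13^1 + 5·13^2 + 0·13^3 + 0·13^4 + 2·13^5
  c_2 = 1090878 = 9·13^0 + 11·13^1 + 6·13^2 + 2·13^3 + 12·13^4 + 2·13^5
  c_3 = 3481299 = 3·13^0 + 5·13^1 + 7·13^2 + 11·13^3 + 4·13^4 + 9·13^5
  c_4 = 4761493 = 9·13^0 + 6·13^1 + 3·13^2 + 9·13^3 + 10·13^4 + 12·13^5
Factor λ_0 = (2, 9, 3, 9)
Factor λ_1 = (6, 11, 5, 6)
Factor λ_2 = (5, 6, 7, 3)
Factor λ_3 = (0, 2, 11, 9)
Factor λ_4 = (0, 12, 4, 10)
Factor λ_5 = (2, 2, 9, 12)

((2, 9, 3, 9), (6, 11, 5, 6), (5, 6, 7, 3), (0, 2, 11, 9), (0, 12, 4, 10), (2, 2, 9, 12))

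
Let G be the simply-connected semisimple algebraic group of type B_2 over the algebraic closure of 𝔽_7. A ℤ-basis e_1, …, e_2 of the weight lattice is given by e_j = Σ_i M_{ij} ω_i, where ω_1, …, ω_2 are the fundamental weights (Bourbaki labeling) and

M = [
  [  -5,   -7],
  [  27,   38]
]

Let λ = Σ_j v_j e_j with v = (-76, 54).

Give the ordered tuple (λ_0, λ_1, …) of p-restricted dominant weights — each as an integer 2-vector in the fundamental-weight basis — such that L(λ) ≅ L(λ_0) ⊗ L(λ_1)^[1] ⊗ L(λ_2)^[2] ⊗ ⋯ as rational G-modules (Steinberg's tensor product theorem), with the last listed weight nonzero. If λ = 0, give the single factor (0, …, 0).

In the fundamental-weight basis, λ has coordinates c = M·v (v = (-76, 54)):
  c_1 = (-5)·(-76) + (-7)·(54) = 2
  c_2 = (27)·(-76) + (38)·(54) = 0
Base-7 expansion of each c_i:
  c_1 = 2 = 2·7^0
  c_2 = 0
p-restricted factor λ_0 = (2, 0)

((2, 0),)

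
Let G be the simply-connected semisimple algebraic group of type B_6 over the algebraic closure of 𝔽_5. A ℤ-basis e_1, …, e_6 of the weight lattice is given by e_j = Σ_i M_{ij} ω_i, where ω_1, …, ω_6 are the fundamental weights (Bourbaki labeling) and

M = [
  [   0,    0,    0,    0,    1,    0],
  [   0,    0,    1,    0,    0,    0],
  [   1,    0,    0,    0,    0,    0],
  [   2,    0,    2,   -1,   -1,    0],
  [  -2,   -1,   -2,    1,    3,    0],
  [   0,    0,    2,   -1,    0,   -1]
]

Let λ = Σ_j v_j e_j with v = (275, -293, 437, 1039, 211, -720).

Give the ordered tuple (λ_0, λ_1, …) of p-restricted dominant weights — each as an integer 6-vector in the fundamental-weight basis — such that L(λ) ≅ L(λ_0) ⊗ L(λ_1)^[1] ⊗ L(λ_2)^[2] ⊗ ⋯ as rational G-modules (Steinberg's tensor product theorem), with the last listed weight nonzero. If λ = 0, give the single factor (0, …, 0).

((1, 2, 0, 4, 1, 0), (2, 2, 0, 4, 3, 1), (3, 2, 1, 1, 1, 2), (1, 3, 2, 1, 4, 4))

ω-coordinates c = M·v, v = (275, -293, 437, 1039, 211, -720):
  c_1 = (0)·(275) + (0)·(-293) + (0)·(437) + (0)·(1039) + (1)·(211) + (0)·(-720) = 211
  c_2 = (0)·(275) + (0)·(-293) + (1)·(437) + (0)·(1039) + (0)·(211) + (0)·(-720) = 437
  c_3 = (1)·(275) + (0)·(-293) + (0)·(437) + (0)·(1039) + (0)·(211) + (0)·(-720) = 275
  c_4 = (2)·(275) + (0)·(-293) + (2)·(437) + (-1)·(1039) + (-1)·(211) + (0)·(-720) = 174
  c_5 = (-2)·(275) + (-1)·(-293) + (-2)·(437) + (1)·(1039) + (3)·(211) + (0)·(-720) = 541
  c_6 = (0)·(275) + (0)·(-293) + (2)·(437) + (-1)·(1039) + (0)·(211) + (-1)·(-720) = 555
p = 5; digits c_i = Σ_j d_{ij}·5^j, 0 ≤ d_{ij} < 5:
  c_1 = 211 = 1·5^0 + 2·5^1 + 3·5^2 + 1·5^3
  c_2 = 437 = 2·5^0 + 2·5^1 + 2·5^2 + 3·5^3
  c_3 = 275 = 0·5^0 + 0·5^1 + 1·5^2 + 2·5^3
  c_4 = 174 = 4·5^0 + 4·5^1 + 1·5^2 + 1·5^3
  c_5 = 541 = 1·5^0 + 3·5^1 + 1·5^2 + 4·5^3
  c_6 = 555 = 0·5^0 + 1·5^1 + 2·5^2 + 4·5^3
Factor λ_0 = (1, 2, 0, 4, 1, 0)
Factor λ_1 = (2, 2, 0, 4, 3, 1)
Factor λ_2 = (3, 2, 1, 1, 1, 2)
Factor λ_3 = (1, 3, 2, 1, 4, 4)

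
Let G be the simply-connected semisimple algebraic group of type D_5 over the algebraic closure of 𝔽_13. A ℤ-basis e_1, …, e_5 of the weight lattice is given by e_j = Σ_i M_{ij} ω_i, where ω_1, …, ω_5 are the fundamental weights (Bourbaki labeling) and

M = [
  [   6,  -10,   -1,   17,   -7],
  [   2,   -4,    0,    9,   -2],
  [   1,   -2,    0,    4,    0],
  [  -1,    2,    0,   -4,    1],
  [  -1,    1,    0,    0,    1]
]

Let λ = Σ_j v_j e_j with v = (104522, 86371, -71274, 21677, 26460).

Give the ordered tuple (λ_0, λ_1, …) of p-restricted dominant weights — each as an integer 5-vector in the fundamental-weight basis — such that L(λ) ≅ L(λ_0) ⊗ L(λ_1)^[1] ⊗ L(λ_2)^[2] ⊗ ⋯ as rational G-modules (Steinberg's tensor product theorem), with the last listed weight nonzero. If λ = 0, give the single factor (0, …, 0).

Change of basis e → ω: c = M·v where v = (104522, 86371, -71274, 21677, 26460):
  c_1 = 6*104522 + -10*86371 + -1*-71274 + 17*21677 + -7*26460 = 17985
  c_2 = 2*104522 + -4*86371 + 0*-71274 + 9*21677 + -2*26460 = 5733
  c_3 = 1*104522 + -2*86371 + 0*-71274 + 4*21677 + 0*26460 = 18488
  c_4 = -1*104522 + 2*86371 + 0*-71274 + -4*21677 + 1*26460 = 7972
  c_5 = -1*104522 + 1*86371 + 0*-71274 + 0*21677 + 1*26460 = 8309
Base-13 expansion of each c_i:
  c_1 = 17985 = 6·13^0 + 5·13^1 + 2·13^2 + 8·13^3
  c_2 = 5733 = 0·13^0 + 12·13^1 + 7·13^2 + 2·13^3
  c_3 = 18488 = 2·13^0 + 5·13^1 + 5·13^2 + 8·13^3
  c_4 = 7972 = 3·13^0 + 2·13^1 + 8·13^2 + 3·13^3
  c_5 = 8309 = 2·13^0 + 2·13^1 + 10·13^2 + 3·13^3
p-restricted factor λ_0 = (6, 0, 2, 3, 2)
p-restricted factor λ_1 = (5, 12, 5, 2, 2)
p-restricted factor λ_2 = (2, 7, 5, 8, 10)
p-restricted factor λ_3 = (8, 2, 8, 3, 3)

((6, 0, 2, 3, 2), (5, 12, 5, 2, 2), (2, 7, 5, 8, 10), (8, 2, 8, 3, 3))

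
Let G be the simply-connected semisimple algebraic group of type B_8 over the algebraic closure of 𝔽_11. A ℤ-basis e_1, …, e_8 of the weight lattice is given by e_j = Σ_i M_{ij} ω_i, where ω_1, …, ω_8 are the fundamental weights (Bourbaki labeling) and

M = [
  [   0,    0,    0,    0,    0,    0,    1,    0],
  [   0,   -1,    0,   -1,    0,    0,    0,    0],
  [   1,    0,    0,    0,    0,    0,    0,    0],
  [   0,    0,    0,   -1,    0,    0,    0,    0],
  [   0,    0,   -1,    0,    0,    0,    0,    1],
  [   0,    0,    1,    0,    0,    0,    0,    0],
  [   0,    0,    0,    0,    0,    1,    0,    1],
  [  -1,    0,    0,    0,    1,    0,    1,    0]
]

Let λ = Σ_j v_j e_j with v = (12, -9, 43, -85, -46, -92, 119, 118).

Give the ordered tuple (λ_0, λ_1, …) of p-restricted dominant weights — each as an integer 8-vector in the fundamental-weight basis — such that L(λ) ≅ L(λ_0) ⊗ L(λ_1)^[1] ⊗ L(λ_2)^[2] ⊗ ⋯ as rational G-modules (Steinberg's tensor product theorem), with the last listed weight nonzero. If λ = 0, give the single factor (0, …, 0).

((9, 6, 1, 8, 9, 10, 4, 6), (10, 8, 1, 7, 6, 3, 2, 5))

Converting to the ω-basis (c_i = row i of M dotted with v = (12, -9, 43, -85, -46, -92, 119, 118)):
  c_1 = (0)·(12) + (0)·(-9) + (0)·(43) + (0)·(-85) + (0)·(-46) + (0)·(-92) + (1)·(119) + (0)·(118) = 119
  c_2 = (0)·(12) + (-1)·(-9) + (0)·(43) + (-1)·(-85) + (0)·(-46) + (0)·(-92) + (0)·(119) + (0)·(118) = 94
  c_3 = (1)·(12) + (0)·(-9) + (0)·(43) + (0)·(-85) + (0)·(-46) + (0)·(-92) + (0)·(119) + (0)·(118) = 12
  c_4 = (0)·(12) + (0)·(-9) + (0)·(43) + (-1)·(-85) + (0)·(-46) + (0)·(-92) + (0)·(119) + (0)·(118) = 85
  c_5 = (0)·(12) + (0)·(-9) + (-1)·(43) + (0)·(-85) + (0)·(-46) + (0)·(-92) + (0)·(119) + (1)·(118) = 75
  c_6 = (0)·(12) + (0)·(-9) + (1)·(43) + (0)·(-85) + (0)·(-46) + (0)·(-92) + (0)·(119) + (0)·(118) = 43
  c_7 = (0)·(12) + (0)·(-9) + (0)·(43) + (0)·(-85) + (0)·(-46) + (1)·(-92) + (0)·(119) + (1)·(118) = 26
  c_8 = (-1)·(12) + (0)·(-9) + (0)·(43) + (0)·(-85) + (1)·(-46) + (0)·(-92) + (1)·(119) + (0)·(118) = 61
Writing each c_i in base p = 11:
  c_1 = 119 = 9·11^0 + 10·11^1
  c_2 = 94 = 6·11^0 + 8·11^1
  c_3 = 12 = 1·11^0 + 1·11^1
  c_4 = 85 = 8·11^0 + 7·11^1
  c_5 = 75 = 9·11^0 + 6·11^1
  c_6 = 43 = 10·11^0 + 3·11^1
  c_7 = 26 = 4·11^0 + 2·11^1
  c_8 = 61 = 6·11^0 + 5·11^1
λ_0 = (9, 6, 1, 8, 9, 10, 4, 6)
λ_1 = (10, 8, 1, 7, 6, 3, 2, 5)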